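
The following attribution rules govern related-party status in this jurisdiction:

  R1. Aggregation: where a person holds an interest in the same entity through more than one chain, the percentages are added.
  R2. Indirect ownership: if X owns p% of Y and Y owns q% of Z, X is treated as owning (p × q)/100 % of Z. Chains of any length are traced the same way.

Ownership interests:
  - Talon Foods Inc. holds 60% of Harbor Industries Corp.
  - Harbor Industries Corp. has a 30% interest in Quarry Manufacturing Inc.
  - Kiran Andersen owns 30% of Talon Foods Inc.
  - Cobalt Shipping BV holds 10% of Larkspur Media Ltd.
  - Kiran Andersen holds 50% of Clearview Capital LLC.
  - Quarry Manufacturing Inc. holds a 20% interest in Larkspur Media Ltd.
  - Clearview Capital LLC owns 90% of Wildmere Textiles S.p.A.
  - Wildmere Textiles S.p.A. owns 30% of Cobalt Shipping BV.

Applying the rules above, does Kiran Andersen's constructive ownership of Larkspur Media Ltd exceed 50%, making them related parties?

Chain via Clearview Capital LLC → Wildmere Textiles S.p.A. → Cobalt Shipping BV (R2): 50% × 90% × 30% × 10% = 1.35% of Larkspur Media Ltd.
Chain via Talon Foods Inc. → Harbor Industries Corp. → Quarry Manufacturing Inc. (R2): 30% × 60% × 30% × 20% = 1.08% of Larkspur Media Ltd.
Aggregating (R1): 1.35% + 1.08% = 2.43%.
2.43% does not exceed the 50% threshold, so Kiran is not a related party to Larkspur Media Ltd.

No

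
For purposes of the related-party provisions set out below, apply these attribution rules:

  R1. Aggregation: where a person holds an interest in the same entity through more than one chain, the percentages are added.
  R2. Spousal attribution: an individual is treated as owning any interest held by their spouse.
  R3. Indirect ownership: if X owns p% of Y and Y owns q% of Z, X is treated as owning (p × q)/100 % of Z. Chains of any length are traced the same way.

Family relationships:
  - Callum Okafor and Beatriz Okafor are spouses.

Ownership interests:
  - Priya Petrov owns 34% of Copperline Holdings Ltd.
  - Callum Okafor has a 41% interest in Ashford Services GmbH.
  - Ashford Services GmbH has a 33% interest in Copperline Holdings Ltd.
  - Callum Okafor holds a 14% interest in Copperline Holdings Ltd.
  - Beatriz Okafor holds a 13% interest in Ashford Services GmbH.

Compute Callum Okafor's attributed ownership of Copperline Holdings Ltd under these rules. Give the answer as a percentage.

By spousal attribution (R2), Callum Okafor is treated as also owning Beatriz Okafor's interest in Ashford Services GmbH, giving 41% + 13% = 54%.
Chain via Ashford Services GmbH (R3): 54% × 33% = 17.82% of Copperline Holdings Ltd.
Direct interest in Copperline Holdings Ltd: 14%.
Aggregating (R1): 17.82% + 14% = 31.82%.

31.82%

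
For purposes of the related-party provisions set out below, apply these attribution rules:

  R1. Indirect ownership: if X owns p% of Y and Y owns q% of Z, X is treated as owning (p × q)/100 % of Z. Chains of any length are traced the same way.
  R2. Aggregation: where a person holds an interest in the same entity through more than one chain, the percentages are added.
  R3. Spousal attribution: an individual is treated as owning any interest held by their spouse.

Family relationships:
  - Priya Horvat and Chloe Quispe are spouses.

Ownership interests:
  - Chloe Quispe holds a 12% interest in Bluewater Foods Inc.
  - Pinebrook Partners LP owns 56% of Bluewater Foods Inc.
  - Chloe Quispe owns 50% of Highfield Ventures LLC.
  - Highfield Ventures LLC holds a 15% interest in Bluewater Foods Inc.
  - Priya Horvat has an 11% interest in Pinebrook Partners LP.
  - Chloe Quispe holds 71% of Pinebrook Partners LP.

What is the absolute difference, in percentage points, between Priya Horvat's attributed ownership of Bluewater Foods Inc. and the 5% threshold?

By spousal attribution (R3), Priya Horvat is treated as also owning Chloe Quispe's interest in Pinebrook Partners LP, giving 11% + 71% = 82%.
By spousal attribution (R3), Priya Horvat is treated as owning Chloe Quispe's 50% interest in Highfield Ventures LLC.
By spousal attribution (R3), Priya Horvat is treated as owning Chloe Quispe's 12% interest in Bluewater Foods Inc.
Chain via Pinebrook Partners LP (R1): 82% × 56% = 45.92% of Bluewater Foods Inc.
Chain via Highfield Ventures LLC (R1): 50% × 15% = 7.5% of Bluewater Foods Inc.
Direct interest in Bluewater Foods Inc: 12%.
Aggregating (R2): 45.92% + 7.5% + 12% = 65.42%.
65.42% exceeds the 5% threshold by 60.42 percentage points.

60.42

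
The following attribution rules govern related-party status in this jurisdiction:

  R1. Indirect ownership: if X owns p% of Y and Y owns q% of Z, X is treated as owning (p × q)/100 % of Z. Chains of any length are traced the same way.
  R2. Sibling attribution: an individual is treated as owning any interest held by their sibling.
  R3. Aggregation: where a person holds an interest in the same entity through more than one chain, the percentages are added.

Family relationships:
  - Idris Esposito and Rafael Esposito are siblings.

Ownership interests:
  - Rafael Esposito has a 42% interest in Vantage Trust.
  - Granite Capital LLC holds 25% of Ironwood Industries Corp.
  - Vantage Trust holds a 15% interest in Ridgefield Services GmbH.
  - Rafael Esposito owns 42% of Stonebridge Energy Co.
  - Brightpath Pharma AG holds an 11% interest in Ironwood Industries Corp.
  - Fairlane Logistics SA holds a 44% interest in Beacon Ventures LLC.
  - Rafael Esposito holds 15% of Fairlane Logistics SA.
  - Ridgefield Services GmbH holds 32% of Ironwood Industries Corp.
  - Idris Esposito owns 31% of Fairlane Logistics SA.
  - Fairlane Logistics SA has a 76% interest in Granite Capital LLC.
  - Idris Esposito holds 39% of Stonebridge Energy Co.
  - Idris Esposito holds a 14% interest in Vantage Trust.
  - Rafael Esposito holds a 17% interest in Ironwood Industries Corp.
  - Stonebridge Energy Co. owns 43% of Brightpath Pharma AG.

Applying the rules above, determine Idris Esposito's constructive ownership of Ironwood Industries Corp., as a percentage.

By sibling attribution (R2), Idris Esposito is treated as also owning Rafael Esposito's interest in Vantage Trust, giving 14% + 42% = 56%.
By sibling attribution (R2), Idris Esposito is treated as also owning Rafael Esposito's interest in Stonebridge Energy Co, giving 39% + 42% = 81%.
By sibling attribution (R2), Idris Esposito is treated as also owning Rafael Esposito's interest in Fairlane Logistics SA, giving 31% + 15% = 46%.
By sibling attribution (R2), Idris Esposito is treated as owning Rafael Esposito's 17% interest in Ironwood Industries Corp.
Chain via Vantage Trust → Ridgefield Services GmbH (R1): 56% × 15% × 32% = 2.688% of Ironwood Industries Corp.
Chain via Stonebridge Energy Co. → Brightpath Pharma AG (R1): 81% × 43% × 11% = 3.8313% of Ironwood Industries Corp.
Chain via Fairlane Logistics SA → Granite Capital LLC (R1): 46% × 76% × 25% = 8.74% of Ironwood Industries Corp.
Direct interest in Ironwood Industries Corp: 17%.
Aggregating (R3): 2.688% + 3.8313% + 8.74% + 17% = 32.2593%.

32.2593%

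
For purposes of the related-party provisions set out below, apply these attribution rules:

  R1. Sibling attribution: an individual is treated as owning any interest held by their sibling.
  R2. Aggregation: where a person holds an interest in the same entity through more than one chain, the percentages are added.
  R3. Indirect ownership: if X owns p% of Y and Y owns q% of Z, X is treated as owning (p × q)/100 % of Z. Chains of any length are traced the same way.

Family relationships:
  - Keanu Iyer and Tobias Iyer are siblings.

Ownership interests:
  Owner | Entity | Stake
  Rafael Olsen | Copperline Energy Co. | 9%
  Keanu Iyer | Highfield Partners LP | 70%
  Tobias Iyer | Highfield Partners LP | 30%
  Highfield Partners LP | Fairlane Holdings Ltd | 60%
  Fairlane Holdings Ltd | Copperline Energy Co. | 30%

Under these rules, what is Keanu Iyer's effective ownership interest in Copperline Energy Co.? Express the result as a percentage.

By sibling attribution (R1), Keanu Iyer is treated as also owning Tobias Iyer's interest in Highfield Partners LP, giving 70% + 30% = 100%.
Chain via Highfield Partners LP → Fairlane Holdings Ltd (R3): 100% × 60% × 30% = 18% of Copperline Energy Co.

18%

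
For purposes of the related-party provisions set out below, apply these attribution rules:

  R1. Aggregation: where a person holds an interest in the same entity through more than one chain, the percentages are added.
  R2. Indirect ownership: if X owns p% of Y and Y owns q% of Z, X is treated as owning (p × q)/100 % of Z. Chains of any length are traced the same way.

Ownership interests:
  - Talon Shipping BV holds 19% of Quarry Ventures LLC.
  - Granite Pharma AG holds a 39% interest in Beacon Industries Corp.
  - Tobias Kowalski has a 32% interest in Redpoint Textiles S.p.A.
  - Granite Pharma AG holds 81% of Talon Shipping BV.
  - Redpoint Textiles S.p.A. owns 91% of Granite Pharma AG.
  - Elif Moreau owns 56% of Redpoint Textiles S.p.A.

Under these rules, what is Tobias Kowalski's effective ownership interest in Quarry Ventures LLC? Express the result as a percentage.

4.481568%

Chain via Redpoint Textiles S.p.A. → Granite Pharma AG → Talon Shipping BV (R2): 32% × 91% × 81% × 19% = 4.481568% of Quarry Ventures LLC.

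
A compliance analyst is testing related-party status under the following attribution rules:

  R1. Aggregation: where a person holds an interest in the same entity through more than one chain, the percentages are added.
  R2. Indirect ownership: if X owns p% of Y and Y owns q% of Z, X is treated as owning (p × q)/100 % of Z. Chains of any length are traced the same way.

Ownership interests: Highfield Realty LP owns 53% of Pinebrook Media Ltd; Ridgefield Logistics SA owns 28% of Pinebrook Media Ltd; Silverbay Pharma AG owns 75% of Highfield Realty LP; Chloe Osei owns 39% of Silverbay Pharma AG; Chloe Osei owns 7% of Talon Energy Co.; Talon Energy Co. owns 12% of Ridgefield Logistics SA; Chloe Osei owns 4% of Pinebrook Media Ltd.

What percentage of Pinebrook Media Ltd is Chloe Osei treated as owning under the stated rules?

Chain via Silverbay Pharma AG → Highfield Realty LP (R2): 39% × 75% × 53% = 15.5025% of Pinebrook Media Ltd.
Chain via Talon Energy Co. → Ridgefield Logistics SA (R2): 7% × 12% × 28% = 0.2352% of Pinebrook Media Ltd.
Direct interest in Pinebrook Media Ltd: 4%.
Aggregating (R1): 15.5025% + 0.2352% + 4% = 19.7377%.

19.7377%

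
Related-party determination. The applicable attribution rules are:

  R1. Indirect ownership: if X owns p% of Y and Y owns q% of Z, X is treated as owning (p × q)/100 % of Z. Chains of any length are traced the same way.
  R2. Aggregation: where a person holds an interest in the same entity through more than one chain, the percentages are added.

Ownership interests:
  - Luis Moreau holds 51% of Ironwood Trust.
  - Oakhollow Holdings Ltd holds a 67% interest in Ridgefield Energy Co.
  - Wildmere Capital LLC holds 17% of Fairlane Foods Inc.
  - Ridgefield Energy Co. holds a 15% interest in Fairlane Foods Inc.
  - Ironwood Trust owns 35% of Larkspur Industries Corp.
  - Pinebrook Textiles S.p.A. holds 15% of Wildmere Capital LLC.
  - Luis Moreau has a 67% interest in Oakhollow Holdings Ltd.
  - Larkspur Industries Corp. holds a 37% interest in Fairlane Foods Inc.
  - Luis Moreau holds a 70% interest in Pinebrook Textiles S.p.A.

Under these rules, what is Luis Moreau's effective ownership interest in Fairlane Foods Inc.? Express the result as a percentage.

15.123%

Chain via Oakhollow Holdings Ltd → Ridgefield Energy Co. (R1): 67% × 67% × 15% = 6.7335% of Fairlane Foods Inc.
Chain via Ironwood Trust → Larkspur Industries Corp. (R1): 51% × 35% × 37% = 6.6045% of Fairlane Foods Inc.
Chain via Pinebrook Textiles S.p.A. → Wildmere Capital LLC (R1): 70% × 15% × 17% = 1.785% of Fairlane Foods Inc.
Aggregating (R2): 6.7335% + 6.6045% + 1.785% = 15.123%.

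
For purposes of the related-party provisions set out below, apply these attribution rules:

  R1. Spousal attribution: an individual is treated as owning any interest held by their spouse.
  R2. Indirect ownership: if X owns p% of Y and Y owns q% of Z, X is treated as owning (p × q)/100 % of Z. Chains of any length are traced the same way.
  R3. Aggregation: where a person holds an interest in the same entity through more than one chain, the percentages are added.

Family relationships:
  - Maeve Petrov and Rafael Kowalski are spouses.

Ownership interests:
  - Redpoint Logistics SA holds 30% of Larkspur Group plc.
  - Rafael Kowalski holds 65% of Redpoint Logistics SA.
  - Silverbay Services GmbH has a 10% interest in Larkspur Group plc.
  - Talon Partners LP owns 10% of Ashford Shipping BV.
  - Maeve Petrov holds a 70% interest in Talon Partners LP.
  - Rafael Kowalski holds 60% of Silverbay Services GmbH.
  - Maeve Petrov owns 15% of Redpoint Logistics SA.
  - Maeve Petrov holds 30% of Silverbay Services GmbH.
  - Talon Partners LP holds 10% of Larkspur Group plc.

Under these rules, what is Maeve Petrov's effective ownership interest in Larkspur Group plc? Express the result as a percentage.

40%

By spousal attribution (R1), Maeve Petrov is treated as also owning Rafael Kowalski's interest in Silverbay Services GmbH, giving 30% + 60% = 90%.
By spousal attribution (R1), Maeve Petrov is treated as also owning Rafael Kowalski's interest in Redpoint Logistics SA, giving 15% + 65% = 80%.
Chain via Silverbay Services GmbH (R2): 90% × 10% = 9% of Larkspur Group plc.
Chain via Redpoint Logistics SA (R2): 80% × 30% = 24% of Larkspur Group plc.
Chain via Talon Partners LP (R2): 70% × 10% = 7% of Larkspur Group plc.
Aggregating (R3): 9% + 24% + 7% = 40%.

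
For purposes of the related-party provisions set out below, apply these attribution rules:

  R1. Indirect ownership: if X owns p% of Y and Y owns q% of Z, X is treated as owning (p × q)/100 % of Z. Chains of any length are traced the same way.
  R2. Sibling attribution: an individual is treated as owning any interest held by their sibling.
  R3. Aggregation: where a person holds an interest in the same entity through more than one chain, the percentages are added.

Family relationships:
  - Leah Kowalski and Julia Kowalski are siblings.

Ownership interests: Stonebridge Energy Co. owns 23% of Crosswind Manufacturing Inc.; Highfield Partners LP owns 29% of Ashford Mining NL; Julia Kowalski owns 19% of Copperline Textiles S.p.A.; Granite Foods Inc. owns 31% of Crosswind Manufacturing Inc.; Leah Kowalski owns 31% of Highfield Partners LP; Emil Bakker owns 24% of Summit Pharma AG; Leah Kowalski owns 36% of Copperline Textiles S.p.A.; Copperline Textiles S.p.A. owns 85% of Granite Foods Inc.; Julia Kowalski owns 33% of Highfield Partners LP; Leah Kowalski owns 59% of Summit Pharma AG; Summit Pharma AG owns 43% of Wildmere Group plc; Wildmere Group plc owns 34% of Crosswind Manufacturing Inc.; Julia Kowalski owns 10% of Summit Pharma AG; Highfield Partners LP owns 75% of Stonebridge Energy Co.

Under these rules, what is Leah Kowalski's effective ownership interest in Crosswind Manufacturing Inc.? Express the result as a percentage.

By sibling attribution (R2), Leah Kowalski is treated as also owning Julia Kowalski's interest in Highfield Partners LP, giving 31% + 33% = 64%.
By sibling attribution (R2), Leah Kowalski is treated as also owning Julia Kowalski's interest in Summit Pharma AG, giving 59% + 10% = 69%.
By sibling attribution (R2), Leah Kowalski is treated as also owning Julia Kowalski's interest in Copperline Textiles S.p.A, giving 36% + 19% = 55%.
Chain via Highfield Partners LP → Stonebridge Energy Co. (R1): 64% × 75% × 23% = 11.04% of Crosswind Manufacturing Inc.
Chain via Summit Pharma AG → Wildmere Group plc (R1): 69% × 43% × 34% = 10.0878% of Crosswind Manufacturing Inc.
Chain via Copperline Textiles S.p.A. → Granite Foods Inc. (R1): 55% × 85% × 31% = 14.4925% of Crosswind Manufacturing Inc.
Aggregating (R3): 11.04% + 10.0878% + 14.4925% = 35.6203%.

35.6203%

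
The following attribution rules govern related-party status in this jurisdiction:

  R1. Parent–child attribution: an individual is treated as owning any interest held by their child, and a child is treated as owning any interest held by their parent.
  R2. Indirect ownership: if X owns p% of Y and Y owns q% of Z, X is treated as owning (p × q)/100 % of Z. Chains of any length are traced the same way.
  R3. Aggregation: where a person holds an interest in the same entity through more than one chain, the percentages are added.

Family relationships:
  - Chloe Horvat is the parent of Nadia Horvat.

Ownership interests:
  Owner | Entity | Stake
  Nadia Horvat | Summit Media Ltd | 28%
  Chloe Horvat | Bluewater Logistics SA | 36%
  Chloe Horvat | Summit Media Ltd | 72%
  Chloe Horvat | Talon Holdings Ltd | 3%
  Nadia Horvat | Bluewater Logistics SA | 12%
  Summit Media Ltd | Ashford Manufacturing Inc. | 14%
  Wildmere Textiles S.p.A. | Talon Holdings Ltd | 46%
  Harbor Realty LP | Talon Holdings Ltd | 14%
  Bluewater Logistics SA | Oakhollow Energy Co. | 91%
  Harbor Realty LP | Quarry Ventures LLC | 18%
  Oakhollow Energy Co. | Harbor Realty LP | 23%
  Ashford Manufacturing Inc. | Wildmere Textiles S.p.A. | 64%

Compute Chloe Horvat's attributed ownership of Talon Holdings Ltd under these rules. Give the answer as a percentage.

8.528096%

By parent–child attribution (R1), Chloe Horvat is treated as also owning Nadia Horvat's interest in Summit Media Ltd, giving 72% + 28% = 100%.
By parent–child attribution (R1), Chloe Horvat is treated as also owning Nadia Horvat's interest in Bluewater Logistics SA, giving 36% + 12% = 48%.
Chain via Summit Media Ltd → Ashford Manufacturing Inc. → Wildmere Textiles S.p.A. (R2): 100% × 14% × 64% × 46% = 4.1216% of Talon Holdings Ltd.
Chain via Bluewater Logistics SA → Oakhollow Energy Co. → Harbor Realty LP (R2): 48% × 91% × 23% × 14% = 1.406496% of Talon Holdings Ltd.
Direct interest in Talon Holdings Ltd: 3%.
Aggregating (R3): 4.1216% + 1.406496% + 3% = 8.528096%.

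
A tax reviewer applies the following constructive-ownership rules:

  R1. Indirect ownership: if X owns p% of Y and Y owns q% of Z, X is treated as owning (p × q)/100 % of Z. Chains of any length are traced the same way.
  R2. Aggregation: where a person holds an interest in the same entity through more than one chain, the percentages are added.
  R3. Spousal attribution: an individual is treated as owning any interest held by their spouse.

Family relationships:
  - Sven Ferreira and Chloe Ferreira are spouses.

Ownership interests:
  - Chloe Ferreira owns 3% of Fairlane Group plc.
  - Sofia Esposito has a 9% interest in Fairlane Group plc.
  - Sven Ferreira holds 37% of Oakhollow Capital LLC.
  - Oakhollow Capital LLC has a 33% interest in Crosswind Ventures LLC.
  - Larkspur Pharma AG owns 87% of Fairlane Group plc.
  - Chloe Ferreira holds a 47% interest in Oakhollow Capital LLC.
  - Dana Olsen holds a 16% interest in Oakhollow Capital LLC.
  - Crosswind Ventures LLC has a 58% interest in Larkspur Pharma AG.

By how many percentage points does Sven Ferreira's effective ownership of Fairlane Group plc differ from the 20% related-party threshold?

3.012488

By spousal attribution (R3), Sven Ferreira is treated as also owning Chloe Ferreira's interest in Oakhollow Capital LLC, giving 37% + 47% = 84%.
By spousal attribution (R3), Sven Ferreira is treated as owning Chloe Ferreira's 3% interest in Fairlane Group plc.
Chain via Oakhollow Capital LLC → Crosswind Ventures LLC → Larkspur Pharma AG (R1): 84% × 33% × 58% × 87% = 13.987512% of Fairlane Group plc.
Direct interest in Fairlane Group plc: 3%.
Aggregating (R2): 13.987512% + 3% = 16.987512%.
16.987512% falls short of the 20% threshold by 3.012488 percentage points.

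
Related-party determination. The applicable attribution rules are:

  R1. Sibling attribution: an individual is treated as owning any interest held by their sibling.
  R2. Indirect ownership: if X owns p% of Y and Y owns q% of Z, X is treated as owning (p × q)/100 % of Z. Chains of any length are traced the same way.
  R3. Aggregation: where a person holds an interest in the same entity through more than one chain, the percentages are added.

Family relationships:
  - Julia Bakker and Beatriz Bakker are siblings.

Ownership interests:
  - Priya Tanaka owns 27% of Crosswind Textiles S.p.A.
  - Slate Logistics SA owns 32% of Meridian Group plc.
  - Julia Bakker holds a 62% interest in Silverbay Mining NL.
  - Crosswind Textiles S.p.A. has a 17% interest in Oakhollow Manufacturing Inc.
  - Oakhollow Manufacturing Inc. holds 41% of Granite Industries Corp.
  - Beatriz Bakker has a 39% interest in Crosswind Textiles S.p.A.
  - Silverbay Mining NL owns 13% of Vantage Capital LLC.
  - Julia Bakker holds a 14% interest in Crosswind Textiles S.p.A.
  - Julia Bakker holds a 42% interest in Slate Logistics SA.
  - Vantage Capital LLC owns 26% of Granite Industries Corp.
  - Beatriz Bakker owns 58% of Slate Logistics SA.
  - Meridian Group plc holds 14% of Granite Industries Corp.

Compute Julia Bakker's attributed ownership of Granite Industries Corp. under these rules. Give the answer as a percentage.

10.2697%

By sibling attribution (R1), Julia Bakker is treated as also owning Beatriz Bakker's interest in Slate Logistics SA, giving 42% + 58% = 100%.
By sibling attribution (R1), Julia Bakker is treated as also owning Beatriz Bakker's interest in Crosswind Textiles S.p.A, giving 14% + 39% = 53%.
Chain via Slate Logistics SA → Meridian Group plc (R2): 100% × 32% × 14% = 4.48% of Granite Industries Corp.
Chain via Silverbay Mining NL → Vantage Capital LLC (R2): 62% × 13% × 26% = 2.0956% of Granite Industries Corp.
Chain via Crosswind Textiles S.p.A. → Oakhollow Manufacturing Inc. (R2): 53% × 17% × 41% = 3.6941% of Granite Industries Corp.
Aggregating (R3): 4.48% + 2.0956% + 3.6941% = 10.2697%.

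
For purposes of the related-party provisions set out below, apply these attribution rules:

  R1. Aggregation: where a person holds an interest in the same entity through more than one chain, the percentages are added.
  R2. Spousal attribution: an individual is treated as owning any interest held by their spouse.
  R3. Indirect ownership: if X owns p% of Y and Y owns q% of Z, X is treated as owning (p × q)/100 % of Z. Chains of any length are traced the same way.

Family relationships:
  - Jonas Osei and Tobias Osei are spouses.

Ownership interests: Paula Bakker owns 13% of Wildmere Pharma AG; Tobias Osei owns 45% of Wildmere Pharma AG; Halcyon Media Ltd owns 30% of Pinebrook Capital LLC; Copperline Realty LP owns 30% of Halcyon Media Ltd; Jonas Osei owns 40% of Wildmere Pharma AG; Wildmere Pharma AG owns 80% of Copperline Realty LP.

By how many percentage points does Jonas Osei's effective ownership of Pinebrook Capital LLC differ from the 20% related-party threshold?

13.88

By spousal attribution (R2), Jonas Osei is treated as also owning Tobias Osei's interest in Wildmere Pharma AG, giving 40% + 45% = 85%.
Chain via Wildmere Pharma AG → Copperline Realty LP → Halcyon Media Ltd (R3): 85% × 80% × 30% × 30% = 6.12% of Pinebrook Capital LLC.
6.12% falls short of the 20% threshold by 13.88 percentage points.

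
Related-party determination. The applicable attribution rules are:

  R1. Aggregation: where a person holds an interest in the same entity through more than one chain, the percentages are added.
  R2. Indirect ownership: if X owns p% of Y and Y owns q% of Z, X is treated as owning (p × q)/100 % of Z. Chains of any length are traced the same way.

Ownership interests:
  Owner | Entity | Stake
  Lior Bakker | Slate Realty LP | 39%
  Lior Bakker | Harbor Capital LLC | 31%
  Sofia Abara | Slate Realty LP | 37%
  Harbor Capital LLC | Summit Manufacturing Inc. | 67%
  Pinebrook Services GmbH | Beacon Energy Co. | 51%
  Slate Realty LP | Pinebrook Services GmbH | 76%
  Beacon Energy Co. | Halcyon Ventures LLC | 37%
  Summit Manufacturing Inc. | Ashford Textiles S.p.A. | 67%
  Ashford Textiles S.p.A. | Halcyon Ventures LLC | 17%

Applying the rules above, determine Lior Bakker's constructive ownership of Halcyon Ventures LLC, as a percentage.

7.958771%

Chain via Slate Realty LP → Pinebrook Services GmbH → Beacon Energy Co. (R2): 39% × 76% × 51% × 37% = 5.593068% of Halcyon Ventures LLC.
Chain via Harbor Capital LLC → Summit Manufacturing Inc. → Ashford Textiles S.p.A. (R2): 31% × 67% × 67% × 17% = 2.365703% of Halcyon Ventures LLC.
Aggregating (R1): 5.593068% + 2.365703% = 7.958771%.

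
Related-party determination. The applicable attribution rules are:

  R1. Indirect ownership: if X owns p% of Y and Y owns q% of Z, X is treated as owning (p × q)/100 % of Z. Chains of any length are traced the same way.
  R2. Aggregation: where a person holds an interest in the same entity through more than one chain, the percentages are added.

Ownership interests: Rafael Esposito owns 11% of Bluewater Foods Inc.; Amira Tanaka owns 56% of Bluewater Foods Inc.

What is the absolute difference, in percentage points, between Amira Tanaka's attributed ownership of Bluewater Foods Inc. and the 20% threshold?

36

Direct interest in Bluewater Foods Inc: 56%.
56% exceeds the 20% threshold by 36 percentage points.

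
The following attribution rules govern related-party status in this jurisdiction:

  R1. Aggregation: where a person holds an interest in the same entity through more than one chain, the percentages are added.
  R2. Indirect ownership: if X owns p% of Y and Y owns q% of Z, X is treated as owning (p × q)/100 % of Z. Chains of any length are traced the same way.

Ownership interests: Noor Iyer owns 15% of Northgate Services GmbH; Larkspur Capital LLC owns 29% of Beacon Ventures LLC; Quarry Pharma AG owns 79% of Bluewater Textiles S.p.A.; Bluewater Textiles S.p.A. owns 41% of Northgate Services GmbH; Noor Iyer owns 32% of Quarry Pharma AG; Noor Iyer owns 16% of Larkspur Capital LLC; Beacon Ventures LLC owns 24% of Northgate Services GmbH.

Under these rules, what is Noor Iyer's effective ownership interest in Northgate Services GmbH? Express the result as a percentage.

Chain via Quarry Pharma AG → Bluewater Textiles S.p.A. (R2): 32% × 79% × 41% = 10.3648% of Northgate Services GmbH.
Chain via Larkspur Capital LLC → Beacon Ventures LLC (R2): 16% × 29% × 24% = 1.1136% of Northgate Services GmbH.
Direct interest in Northgate Services GmbH: 15%.
Aggregating (R1): 10.3648% + 1.1136% + 15% = 26.4784%.

26.4784%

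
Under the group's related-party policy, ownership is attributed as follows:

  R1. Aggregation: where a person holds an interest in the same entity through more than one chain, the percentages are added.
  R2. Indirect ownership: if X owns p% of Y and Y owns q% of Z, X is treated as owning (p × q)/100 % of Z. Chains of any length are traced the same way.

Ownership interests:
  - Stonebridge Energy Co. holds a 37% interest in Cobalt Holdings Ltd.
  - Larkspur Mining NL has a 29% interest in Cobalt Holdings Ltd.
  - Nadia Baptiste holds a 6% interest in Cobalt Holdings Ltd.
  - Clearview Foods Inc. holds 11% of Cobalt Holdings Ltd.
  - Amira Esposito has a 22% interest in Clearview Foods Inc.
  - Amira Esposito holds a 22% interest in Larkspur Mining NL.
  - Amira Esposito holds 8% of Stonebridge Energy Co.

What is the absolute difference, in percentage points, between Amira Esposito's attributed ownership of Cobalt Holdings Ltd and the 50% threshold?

Chain via Larkspur Mining NL (R2): 22% × 29% = 6.38% of Cobalt Holdings Ltd.
Chain via Clearview Foods Inc. (R2): 22% × 11% = 2.42% of Cobalt Holdings Ltd.
Chain via Stonebridge Energy Co. (R2): 8% × 37% = 2.96% of Cobalt Holdings Ltd.
Aggregating (R1): 6.38% + 2.42% + 2.96% = 11.76%.
11.76% falls short of the 50% threshold by 38.24 percentage points.

38.24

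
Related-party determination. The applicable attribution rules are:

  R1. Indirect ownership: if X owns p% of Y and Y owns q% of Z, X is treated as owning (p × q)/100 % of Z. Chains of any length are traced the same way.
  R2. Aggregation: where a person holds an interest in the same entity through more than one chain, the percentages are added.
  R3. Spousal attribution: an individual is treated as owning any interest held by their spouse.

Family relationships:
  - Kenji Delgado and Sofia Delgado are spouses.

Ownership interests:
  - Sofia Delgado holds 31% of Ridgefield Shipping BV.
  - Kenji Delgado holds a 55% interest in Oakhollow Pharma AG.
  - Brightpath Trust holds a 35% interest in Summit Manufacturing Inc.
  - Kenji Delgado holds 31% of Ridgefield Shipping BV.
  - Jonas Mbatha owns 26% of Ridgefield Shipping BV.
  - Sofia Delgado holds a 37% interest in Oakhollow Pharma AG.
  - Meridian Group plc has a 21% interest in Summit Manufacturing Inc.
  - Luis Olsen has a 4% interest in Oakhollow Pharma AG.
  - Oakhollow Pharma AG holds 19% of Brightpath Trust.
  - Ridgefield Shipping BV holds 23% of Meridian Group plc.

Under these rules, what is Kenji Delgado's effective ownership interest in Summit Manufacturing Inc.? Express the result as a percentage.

By spousal attribution (R3), Kenji Delgado is treated as also owning Sofia Delgado's interest in Ridgefield Shipping BV, giving 31% + 31% = 62%.
By spousal attribution (R3), Kenji Delgado is treated as also owning Sofia Delgado's interest in Oakhollow Pharma AG, giving 55% + 37% = 92%.
Chain via Ridgefield Shipping BV → Meridian Group plc (R1): 62% × 23% × 21% = 2.9946% of Summit Manufacturing Inc.
Chain via Oakhollow Pharma AG → Brightpath Trust (R1): 92% × 19% × 35% = 6.118% of Summit Manufacturing Inc.
Aggregating (R2): 2.9946% + 6.118% = 9.1126%.

9.1126%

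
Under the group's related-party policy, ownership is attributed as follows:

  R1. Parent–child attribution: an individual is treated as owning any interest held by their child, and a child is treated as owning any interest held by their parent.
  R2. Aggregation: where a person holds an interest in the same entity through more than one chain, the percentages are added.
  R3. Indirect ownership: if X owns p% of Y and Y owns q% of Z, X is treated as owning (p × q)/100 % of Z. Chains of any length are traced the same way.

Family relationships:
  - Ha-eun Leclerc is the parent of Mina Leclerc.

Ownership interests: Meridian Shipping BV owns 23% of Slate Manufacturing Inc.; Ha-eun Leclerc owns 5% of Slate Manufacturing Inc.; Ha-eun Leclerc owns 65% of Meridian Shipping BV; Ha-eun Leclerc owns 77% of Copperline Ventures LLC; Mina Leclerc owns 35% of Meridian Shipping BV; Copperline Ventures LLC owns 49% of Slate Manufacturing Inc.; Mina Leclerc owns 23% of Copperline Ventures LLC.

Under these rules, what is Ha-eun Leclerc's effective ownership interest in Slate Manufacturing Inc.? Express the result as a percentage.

77%

By parent–child attribution (R1), Ha-eun Leclerc is treated as also owning Mina Leclerc's interest in Copperline Ventures LLC, giving 77% + 23% = 100%.
By parent–child attribution (R1), Ha-eun Leclerc is treated as also owning Mina Leclerc's interest in Meridian Shipping BV, giving 65% + 35% = 100%.
Chain via Copperline Ventures LLC (R3): 100% × 49% = 49% of Slate Manufacturing Inc.
Chain via Meridian Shipping BV (R3): 100% × 23% = 23% of Slate Manufacturing Inc.
Direct interest in Slate Manufacturing Inc: 5%.
Aggregating (R2): 49% + 23% + 5% = 77%.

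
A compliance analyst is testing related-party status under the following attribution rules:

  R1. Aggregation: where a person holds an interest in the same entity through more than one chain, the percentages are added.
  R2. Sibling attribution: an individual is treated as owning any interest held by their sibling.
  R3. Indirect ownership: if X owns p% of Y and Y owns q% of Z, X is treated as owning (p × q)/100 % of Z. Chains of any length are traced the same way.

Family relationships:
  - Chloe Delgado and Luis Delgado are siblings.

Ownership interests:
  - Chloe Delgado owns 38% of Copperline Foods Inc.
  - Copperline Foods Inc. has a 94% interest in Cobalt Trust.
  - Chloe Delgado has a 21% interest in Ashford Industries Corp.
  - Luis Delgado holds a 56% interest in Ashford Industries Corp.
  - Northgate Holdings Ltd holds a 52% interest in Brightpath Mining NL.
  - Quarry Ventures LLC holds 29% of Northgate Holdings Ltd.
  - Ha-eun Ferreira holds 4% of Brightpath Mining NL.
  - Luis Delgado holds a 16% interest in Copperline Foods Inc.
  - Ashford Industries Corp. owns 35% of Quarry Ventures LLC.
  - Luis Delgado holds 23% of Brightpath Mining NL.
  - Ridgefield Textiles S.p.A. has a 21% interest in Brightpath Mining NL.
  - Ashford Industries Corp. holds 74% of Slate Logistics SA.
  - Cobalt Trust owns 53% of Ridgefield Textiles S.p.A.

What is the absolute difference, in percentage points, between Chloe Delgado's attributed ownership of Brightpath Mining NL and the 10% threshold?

By sibling attribution (R2), Chloe Delgado is treated as also owning Luis Delgado's interest in Ashford Industries Corp, giving 21% + 56% = 77%.
By sibling attribution (R2), Chloe Delgado is treated as also owning Luis Delgado's interest in Copperline Foods Inc, giving 38% + 16% = 54%.
By sibling attribution (R2), Chloe Delgado is treated as owning Luis Delgado's 23% interest in Brightpath Mining NL.
Chain via Ashford Industries Corp. → Quarry Ventures LLC → Northgate Holdings Ltd (R3): 77% × 35% × 29% × 52% = 4.06406% of Brightpath Mining NL.
Chain via Copperline Foods Inc. → Cobalt Trust → Ridgefield Textiles S.p.A. (R3): 54% × 94% × 53% × 21% = 5.649588% of Brightpath Mining NL.
Direct interest in Brightpath Mining NL: 23%.
Aggregating (R1): 4.06406% + 5.649588% + 23% = 32.713648%.
32.713648% exceeds the 10% threshold by 22.713648 percentage points.

22.713648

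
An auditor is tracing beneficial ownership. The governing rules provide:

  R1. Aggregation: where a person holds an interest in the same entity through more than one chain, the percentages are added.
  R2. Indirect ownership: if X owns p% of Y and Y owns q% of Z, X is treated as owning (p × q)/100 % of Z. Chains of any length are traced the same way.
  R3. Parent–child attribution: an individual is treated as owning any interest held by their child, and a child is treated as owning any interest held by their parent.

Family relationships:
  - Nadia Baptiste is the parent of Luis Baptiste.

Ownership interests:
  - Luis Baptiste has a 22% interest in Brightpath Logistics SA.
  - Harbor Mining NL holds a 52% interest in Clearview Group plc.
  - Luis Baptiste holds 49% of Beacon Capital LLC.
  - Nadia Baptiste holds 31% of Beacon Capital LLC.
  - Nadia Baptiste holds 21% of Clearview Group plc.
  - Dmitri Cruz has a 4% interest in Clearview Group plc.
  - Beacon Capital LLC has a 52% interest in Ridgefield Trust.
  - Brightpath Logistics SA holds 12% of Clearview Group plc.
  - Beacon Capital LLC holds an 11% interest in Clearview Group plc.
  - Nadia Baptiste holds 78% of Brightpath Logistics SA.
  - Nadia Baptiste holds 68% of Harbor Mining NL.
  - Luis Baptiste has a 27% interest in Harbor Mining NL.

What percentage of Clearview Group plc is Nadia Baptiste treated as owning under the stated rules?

By parent–child attribution (R3), Nadia Baptiste is treated as also owning Luis Baptiste's interest in Harbor Mining NL, giving 68% + 27% = 95%.
By parent–child attribution (R3), Nadia Baptiste is treated as also owning Luis Baptiste's interest in Brightpath Logistics SA, giving 78% + 22% = 100%.
By parent–child attribution (R3), Nadia Baptiste is treated as also owning Luis Baptiste's interest in Beacon Capital LLC, giving 31% + 49% = 80%.
Chain via Harbor Mining NL (R2): 95% × 52% = 49.4% of Clearview Group plc.
Chain via Brightpath Logistics SA (R2): 100% × 12% = 12% of Clearview Group plc.
Chain via Beacon Capital LLC (R2): 80% × 11% = 8.8% of Clearview Group plc.
Direct interest in Clearview Group plc: 21%.
Aggregating (R1): 49.4% + 12% + 8.8% + 21% = 91.2%.

91.2%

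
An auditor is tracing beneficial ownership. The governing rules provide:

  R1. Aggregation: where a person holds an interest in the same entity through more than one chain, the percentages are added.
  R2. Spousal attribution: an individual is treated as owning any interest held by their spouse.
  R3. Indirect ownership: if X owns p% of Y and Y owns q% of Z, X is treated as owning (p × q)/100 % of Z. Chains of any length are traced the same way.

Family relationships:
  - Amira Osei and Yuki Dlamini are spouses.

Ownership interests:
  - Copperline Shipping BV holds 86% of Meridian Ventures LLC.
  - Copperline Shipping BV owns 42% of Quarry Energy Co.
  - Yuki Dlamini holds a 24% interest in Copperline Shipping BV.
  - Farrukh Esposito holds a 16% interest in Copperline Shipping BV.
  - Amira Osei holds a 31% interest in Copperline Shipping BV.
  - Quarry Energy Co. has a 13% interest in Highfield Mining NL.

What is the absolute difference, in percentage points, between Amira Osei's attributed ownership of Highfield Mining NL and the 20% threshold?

By spousal attribution (R2), Amira Osei is treated as also owning Yuki Dlamini's interest in Copperline Shipping BV, giving 31% + 24% = 55%.
Chain via Copperline Shipping BV → Quarry Energy Co. (R3): 55% × 42% × 13% = 3.003% of Highfield Mining NL.
3.003% falls short of the 20% threshold by 16.997 percentage points.

16.997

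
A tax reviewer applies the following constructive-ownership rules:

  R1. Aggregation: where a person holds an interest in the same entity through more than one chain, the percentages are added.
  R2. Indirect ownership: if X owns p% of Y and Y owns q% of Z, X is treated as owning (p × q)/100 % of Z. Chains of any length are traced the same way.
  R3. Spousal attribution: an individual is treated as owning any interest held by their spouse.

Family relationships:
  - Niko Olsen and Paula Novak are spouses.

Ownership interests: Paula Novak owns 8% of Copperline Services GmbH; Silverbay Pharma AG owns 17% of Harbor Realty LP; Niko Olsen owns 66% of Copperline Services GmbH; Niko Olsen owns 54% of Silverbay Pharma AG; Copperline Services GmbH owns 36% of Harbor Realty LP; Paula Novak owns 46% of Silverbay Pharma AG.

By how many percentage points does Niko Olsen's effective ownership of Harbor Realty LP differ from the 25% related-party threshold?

18.64

By spousal attribution (R3), Niko Olsen is treated as also owning Paula Novak's interest in Copperline Services GmbH, giving 66% + 8% = 74%.
By spousal attribution (R3), Niko Olsen is treated as also owning Paula Novak's interest in Silverbay Pharma AG, giving 54% + 46% = 100%.
Chain via Copperline Services GmbH (R2): 74% × 36% = 26.64% of Harbor Realty LP.
Chain via Silverbay Pharma AG (R2): 100% × 17% = 17% of Harbor Realty LP.
Aggregating (R1): 26.64% + 17% = 43.64%.
43.64% exceeds the 25% threshold by 18.64 percentage points.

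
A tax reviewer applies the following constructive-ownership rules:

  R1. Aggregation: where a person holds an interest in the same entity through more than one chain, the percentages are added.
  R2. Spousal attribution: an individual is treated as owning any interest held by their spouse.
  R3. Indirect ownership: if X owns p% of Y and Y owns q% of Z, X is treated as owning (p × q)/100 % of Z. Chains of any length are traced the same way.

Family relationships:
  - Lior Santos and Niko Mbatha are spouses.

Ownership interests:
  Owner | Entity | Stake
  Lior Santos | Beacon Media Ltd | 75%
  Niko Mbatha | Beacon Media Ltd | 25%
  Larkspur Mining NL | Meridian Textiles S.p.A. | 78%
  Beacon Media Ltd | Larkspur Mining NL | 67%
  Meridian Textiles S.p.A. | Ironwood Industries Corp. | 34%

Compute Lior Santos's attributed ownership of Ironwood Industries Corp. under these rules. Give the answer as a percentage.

By spousal attribution (R2), Lior Santos is treated as also owning Niko Mbatha's interest in Beacon Media Ltd, giving 75% + 25% = 100%.
Chain via Beacon Media Ltd → Larkspur Mining NL → Meridian Textiles S.p.A. (R3): 100% × 67% × 78% × 34% = 17.7684% of Ironwood Industries Corp.

17.7684%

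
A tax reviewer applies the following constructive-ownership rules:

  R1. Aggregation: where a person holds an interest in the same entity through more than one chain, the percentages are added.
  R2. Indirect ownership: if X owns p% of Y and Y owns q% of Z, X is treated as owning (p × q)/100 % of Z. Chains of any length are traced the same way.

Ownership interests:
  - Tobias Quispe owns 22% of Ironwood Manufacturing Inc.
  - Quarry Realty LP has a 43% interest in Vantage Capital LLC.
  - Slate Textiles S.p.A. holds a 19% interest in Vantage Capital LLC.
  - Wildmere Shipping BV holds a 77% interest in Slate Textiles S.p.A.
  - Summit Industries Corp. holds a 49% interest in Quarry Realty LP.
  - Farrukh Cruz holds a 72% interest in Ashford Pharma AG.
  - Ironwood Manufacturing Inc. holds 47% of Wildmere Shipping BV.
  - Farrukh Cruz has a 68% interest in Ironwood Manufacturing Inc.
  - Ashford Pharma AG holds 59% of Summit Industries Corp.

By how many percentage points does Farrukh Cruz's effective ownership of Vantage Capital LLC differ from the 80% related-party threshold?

Chain via Ironwood Manufacturing Inc. → Wildmere Shipping BV → Slate Textiles S.p.A. (R2): 68% × 47% × 77% × 19% = 4.675748% of Vantage Capital LLC.
Chain via Ashford Pharma AG → Summit Industries Corp. → Quarry Realty LP (R2): 72% × 59% × 49% × 43% = 8.950536% of Vantage Capital LLC.
Aggregating (R1): 4.675748% + 8.950536% = 13.626284%.
13.626284% falls short of the 80% threshold by 66.373716 percentage points.

66.373716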